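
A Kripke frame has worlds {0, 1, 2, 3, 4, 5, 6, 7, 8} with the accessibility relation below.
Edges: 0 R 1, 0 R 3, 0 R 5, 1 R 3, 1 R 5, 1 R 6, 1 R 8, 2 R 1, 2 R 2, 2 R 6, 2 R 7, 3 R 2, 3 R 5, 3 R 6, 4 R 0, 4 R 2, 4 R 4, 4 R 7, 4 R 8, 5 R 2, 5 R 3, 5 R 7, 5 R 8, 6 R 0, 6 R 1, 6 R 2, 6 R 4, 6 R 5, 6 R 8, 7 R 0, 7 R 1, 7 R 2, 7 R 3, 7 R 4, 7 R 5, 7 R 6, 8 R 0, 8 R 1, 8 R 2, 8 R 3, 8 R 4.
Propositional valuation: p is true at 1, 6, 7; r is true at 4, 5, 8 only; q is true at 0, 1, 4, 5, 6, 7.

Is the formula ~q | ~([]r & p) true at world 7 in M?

Yes

At 7: ~q is false, ~([]r & p) is true, so ~q | ~([]r & p) is true.
  At 7: []r & p is false, so ~([]r & p) is true.
    At 7: []r is false, p is true, so []r & p is false.
      At 7: []r requires r at every successor {0, 1, 2, 3, 4, 5, 6}.
        r fails at 0, so []r is false at 7.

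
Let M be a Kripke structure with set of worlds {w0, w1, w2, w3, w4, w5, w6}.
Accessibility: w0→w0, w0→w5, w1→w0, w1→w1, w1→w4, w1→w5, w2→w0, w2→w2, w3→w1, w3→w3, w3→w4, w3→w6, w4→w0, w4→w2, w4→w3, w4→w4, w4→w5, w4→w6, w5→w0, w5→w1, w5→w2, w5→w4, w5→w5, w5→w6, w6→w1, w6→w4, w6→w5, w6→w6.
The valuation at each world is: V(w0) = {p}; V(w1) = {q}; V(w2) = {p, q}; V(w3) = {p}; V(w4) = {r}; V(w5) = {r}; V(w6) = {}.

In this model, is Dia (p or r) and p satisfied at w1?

No

Recall that Dia ψ holds at a world iff ψ holds at some accessible world.
At w1: Dia (p or r) is true, p is false, so Dia (p or r) and p is false.
  At w1: Dia (p or r) requires p or r at some successor in {w0, w1, w4, w5}.
    p or r holds at w0, so Dia (p or r) is true at w1.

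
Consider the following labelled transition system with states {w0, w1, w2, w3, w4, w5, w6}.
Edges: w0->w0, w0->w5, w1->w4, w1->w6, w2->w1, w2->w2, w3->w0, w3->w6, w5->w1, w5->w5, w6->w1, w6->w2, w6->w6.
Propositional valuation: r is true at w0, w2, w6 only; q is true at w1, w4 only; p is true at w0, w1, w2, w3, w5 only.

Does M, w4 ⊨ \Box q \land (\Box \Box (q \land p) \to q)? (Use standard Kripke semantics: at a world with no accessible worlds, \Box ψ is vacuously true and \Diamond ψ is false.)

At w4: \Box q is true, \Box \Box (q \land p) \to q is true, so \Box q \land (\Box \Box (q \land p) \to q) is true.
  At w4: no accessible worlds, so \Box q holds vacuously.
  At w4: \Box \Box (q \land p) is true, q is true, so \Box \Box (q \land p) \to q is true.
    At w4: no accessible worlds, so \Box \Box (q \land p) holds vacuously.

Yes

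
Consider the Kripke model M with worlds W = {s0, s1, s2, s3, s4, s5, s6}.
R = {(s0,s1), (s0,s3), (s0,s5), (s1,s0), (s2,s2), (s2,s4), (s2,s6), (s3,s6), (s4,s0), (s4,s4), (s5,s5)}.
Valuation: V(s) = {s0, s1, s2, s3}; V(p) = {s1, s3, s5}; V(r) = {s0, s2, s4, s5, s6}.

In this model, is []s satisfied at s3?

At s3: []s requires s at every successor {s6}.
  s fails at s6, so []s is false at s3.

No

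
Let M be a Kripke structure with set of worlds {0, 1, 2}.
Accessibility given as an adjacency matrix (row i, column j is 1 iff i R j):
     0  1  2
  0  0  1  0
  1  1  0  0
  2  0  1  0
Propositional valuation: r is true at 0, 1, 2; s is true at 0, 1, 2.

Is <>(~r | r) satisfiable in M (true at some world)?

Yes

Let φ = <>(~r | r). Evaluate φ at each world:
  0 (successors {1}): φ is true.
  1 (successors {0}): φ is true.
  2 (successors {1}): φ is true.
Detail at 0 (witness):
  At 0: <>(~r | r) requires ~r | r at some successor in {1}.
    ~r | r holds at 1, so <>(~r | r) is true at 0.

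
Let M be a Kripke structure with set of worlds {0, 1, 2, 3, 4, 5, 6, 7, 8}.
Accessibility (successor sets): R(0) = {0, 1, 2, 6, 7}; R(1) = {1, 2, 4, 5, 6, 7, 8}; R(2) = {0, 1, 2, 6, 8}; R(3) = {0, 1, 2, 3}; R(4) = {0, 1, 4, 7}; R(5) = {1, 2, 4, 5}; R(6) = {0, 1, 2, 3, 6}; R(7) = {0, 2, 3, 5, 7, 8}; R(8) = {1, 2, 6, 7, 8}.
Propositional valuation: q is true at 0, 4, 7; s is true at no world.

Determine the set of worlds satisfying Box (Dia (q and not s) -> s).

none

Let φ = Box (Dia (q and not s) -> s). Evaluate φ at each world:
  0 (successors {0, 1, 2, 6, 7}): φ is false.
  1 (successors {1, 2, 4, 5, 6, 7, 8}): φ is false.
  2 (successors {0, 1, 2, 6, 8}): φ is false.
  3 (successors {0, 1, 2, 3}): φ is false.
  4 (successors {0, 1, 4, 7}): φ is false.
  5 (successors {1, 2, 4, 5}): φ is false.
  6 (successors {0, 1, 2, 3, 6}): φ is false.
  7 (successors {0, 2, 3, 5, 7, 8}): φ is false.
  8 (successors {1, 2, 6, 7, 8}): φ is false.
For instance, at 6:
  At 6: Box (Dia (q and not s) -> s) requires Dia (q and not s) -> s at every successor {0, 1, 2, 3, 6}.
    Dia (q and not s) -> s fails at 0, so Box (Dia (q and not s) -> s) is false at 6.
      At 0: Dia (q and not s) is true, s is false, so Dia (q and not s) -> s is false.
Satisfying worlds: none.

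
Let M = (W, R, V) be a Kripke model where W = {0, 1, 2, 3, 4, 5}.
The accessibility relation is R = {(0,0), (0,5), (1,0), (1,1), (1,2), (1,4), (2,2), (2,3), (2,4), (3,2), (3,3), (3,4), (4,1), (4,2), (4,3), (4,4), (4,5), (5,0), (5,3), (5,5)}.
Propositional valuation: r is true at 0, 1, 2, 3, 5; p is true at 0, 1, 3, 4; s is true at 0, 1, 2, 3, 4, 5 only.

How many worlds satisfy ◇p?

6

Let φ = ◇p. Evaluate φ at each world:
  0 (successors {0, 5}): φ is true.
  1 (successors {0, 1, 2, 4}): φ is true.
  2 (successors {2, 3, 4}): φ is true.
  3 (successors {2, 3, 4}): φ is true.
  4 (successors {1, 2, 3, 4, 5}): φ is true.
  5 (successors {0, 3, 5}): φ is true.
For instance, at 1:
  At 1: ◇p requires p at some successor in {0, 1, 2, 4}.
    p holds at 0, so ◇p is true at 1.
Satisfying worlds: {0, 1, 2, 3, 4, 5}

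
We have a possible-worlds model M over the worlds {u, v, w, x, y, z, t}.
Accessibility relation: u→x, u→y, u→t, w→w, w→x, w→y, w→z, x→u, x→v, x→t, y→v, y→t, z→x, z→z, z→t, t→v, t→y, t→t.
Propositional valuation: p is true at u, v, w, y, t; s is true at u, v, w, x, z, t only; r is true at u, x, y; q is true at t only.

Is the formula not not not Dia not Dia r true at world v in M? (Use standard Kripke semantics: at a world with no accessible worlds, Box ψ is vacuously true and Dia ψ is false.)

Yes

At v: not not Dia not Dia r is false, so not not not Dia not Dia r is true.
  At v: not Dia not Dia r is true, so not not Dia not Dia r is false.
    At v: Dia not Dia r is false, so not Dia not Dia r is true.
      At v: no accessible worlds, so Dia not Dia r is false.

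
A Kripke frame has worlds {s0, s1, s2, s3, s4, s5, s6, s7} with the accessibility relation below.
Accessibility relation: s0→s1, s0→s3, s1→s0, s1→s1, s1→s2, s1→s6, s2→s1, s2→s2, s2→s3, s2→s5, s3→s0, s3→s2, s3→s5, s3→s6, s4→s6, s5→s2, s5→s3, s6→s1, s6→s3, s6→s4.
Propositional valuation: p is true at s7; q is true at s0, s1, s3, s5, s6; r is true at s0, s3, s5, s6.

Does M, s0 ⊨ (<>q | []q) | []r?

At s0: <>q | []q is true, []r is false, so (<>q | []q) | []r is true.
  At s0: <>q is true, []q is true, so <>q | []q is true.
    At s0: <>q requires q at some successor in {s1, s3}.
      q holds at s1, so <>q is true at s0.
    At s0: []q requires q at every successor {s1, s3}.
      At s1: q is true.
      At s3: q is true.
    So []q is true at s0.
  At s0: []r requires r at every successor {s1, s3}.
    r fails at s1, so []r is false at s0.

Yes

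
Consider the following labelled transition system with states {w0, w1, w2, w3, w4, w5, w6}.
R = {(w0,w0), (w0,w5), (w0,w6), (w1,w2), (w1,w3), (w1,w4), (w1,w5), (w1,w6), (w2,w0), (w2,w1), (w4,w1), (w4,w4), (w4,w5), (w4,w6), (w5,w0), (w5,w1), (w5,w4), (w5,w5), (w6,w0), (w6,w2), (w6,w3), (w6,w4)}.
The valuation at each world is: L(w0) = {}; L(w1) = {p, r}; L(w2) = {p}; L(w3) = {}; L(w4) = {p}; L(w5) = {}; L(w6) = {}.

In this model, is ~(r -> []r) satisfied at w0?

Recall that []ψ holds at a world iff ψ holds at every accessible world, and <>ψ holds iff ψ holds at some accessible world.
At w0: r -> []r is true, so ~(r -> []r) is false.
  At w0: r is false, []r is false, so r -> []r is true.
    At w0: []r requires r at every successor {w0, w5, w6}.
      r fails at w0, so []r is false at w0.

No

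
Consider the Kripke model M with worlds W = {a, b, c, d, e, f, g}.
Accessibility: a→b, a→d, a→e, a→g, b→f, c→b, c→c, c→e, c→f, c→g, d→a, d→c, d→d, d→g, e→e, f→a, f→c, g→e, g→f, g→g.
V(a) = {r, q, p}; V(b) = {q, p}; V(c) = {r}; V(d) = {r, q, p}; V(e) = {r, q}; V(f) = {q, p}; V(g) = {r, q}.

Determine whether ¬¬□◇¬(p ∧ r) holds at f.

At f: ¬□◇¬(p ∧ r) is false, so ¬¬□◇¬(p ∧ r) is true.
  At f: □◇¬(p ∧ r) is true, so ¬□◇¬(p ∧ r) is false.
    At f: □◇¬(p ∧ r) requires ◇¬(p ∧ r) at every successor {a, c}.
      At a: ◇¬(p ∧ r) is true.
      At c: ◇¬(p ∧ r) is true.
    So □◇¬(p ∧ r) is true at f.

Yes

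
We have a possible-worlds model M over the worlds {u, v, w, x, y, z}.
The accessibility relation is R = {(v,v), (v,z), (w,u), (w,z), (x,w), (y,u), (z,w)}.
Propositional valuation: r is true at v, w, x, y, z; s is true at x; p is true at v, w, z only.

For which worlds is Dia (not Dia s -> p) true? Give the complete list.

v, w, x, z

Let φ = Dia (not Dia s -> p). Evaluate φ at each world:
  u (successors ∅): φ is false.
  v (successors {v, z}): φ is true.
  w (successors {u, z}): φ is true.
  x (successors {w}): φ is true.
  y (successors {u}): φ is false.
  z (successors {w}): φ is true.
For instance, at x:
  At x: Dia (not Dia s -> p) requires not Dia s -> p at some successor in {w}.
    not Dia s -> p holds at w, so Dia (not Dia s -> p) is true at x.
      At w: not Dia s is true, p is true, so not Dia s -> p is true.
Satisfying worlds: {v, w, x, z}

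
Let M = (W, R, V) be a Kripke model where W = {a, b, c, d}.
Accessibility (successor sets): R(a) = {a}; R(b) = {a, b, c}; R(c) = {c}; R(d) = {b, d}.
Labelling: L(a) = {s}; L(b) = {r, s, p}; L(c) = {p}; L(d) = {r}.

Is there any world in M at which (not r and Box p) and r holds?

No

Recall that Box ψ holds at a world iff ψ holds at every accessible world, and Dia ψ holds iff ψ holds at some accessible world.
Let φ = (not r and Box p) and r. Evaluate φ at each world:
  a (successors {a}): φ is false.
  b (successors {a, b, c}): φ is false.
  c (successors {c}): φ is false.
  d (successors {b, d}): φ is false.
For instance, at d:
  At d: not r and Box p is false, r is true, so (not r and Box p) and r is false.
    At d: not r is false, Box p is false, so not r and Box p is false.
      At d: Box p requires p at every successor {b, d}.
        p fails at d, so Box p is false at d.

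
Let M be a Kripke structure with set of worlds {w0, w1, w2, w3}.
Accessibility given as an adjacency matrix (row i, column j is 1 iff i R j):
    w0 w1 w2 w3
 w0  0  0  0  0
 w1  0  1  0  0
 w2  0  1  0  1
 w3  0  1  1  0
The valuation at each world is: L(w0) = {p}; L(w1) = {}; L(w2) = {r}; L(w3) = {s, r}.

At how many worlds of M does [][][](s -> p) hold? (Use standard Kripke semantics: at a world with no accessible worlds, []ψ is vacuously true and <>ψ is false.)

Recall that []ψ holds at a world iff ψ holds at every accessible world, and <>ψ holds iff ψ holds at some accessible world.
Let φ = [][][](s -> p). Evaluate φ at each world:
  w0 (successors ∅): φ is true.
  w1 (successors {w1}): φ is true.
  w2 (successors {w1, w3}): φ is false.
  w3 (successors {w1, w2}): φ is true.
For instance, at w2:
  At w2: [][][](s -> p) requires [][](s -> p) at every successor {w1, w3}.
    [][](s -> p) fails at w3, so [][][](s -> p) is false at w2.
      At w3: [][](s -> p) requires [](s -> p) at every successor {w1, w2}.
        [](s -> p) fails at w2, so [][](s -> p) is false at w3.
Satisfying worlds: {w0, w1, w3}

3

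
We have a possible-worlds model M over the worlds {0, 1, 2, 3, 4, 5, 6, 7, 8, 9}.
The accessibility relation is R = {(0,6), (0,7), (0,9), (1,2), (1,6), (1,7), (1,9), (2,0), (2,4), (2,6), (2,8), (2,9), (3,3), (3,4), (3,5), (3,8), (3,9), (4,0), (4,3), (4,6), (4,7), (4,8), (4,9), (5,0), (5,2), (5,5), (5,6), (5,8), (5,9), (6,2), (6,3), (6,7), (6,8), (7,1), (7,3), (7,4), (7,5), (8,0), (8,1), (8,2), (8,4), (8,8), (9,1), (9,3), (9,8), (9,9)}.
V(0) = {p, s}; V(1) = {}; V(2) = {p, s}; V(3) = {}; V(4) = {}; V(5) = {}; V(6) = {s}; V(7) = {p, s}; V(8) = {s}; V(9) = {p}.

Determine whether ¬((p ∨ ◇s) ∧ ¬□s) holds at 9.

At 9: (p ∨ ◇s) ∧ ¬□s is true, so ¬((p ∨ ◇s) ∧ ¬□s) is false.
  At 9: p ∨ ◇s is true, ¬□s is true, so (p ∨ ◇s) ∧ ¬□s is true.
    At 9: p is true, ◇s is true, so p ∨ ◇s is true.
      At 9: ◇s requires s at some successor in {1, 3, 8, 9}.
        s holds at 8, so ◇s is true at 9.
    At 9: □s is false, so ¬□s is true.
      At 9: □s requires s at every successor {1, 3, 8, 9}.
        s fails at 1, so □s is false at 9.

No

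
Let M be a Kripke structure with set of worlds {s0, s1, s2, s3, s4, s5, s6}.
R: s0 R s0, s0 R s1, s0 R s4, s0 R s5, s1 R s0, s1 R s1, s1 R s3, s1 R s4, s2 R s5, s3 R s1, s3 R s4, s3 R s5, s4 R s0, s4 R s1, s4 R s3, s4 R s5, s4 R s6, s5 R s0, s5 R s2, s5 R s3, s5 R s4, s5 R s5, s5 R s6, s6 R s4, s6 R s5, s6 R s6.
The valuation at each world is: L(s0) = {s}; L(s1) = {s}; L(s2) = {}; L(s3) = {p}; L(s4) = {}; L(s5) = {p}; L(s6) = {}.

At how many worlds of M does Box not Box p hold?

Let φ = Box not Box p. Evaluate φ at each world:
  s0 (successors {s0, s1, s4, s5}): φ is true.
  s1 (successors {s0, s1, s3, s4}): φ is true.
  s2 (successors {s5}): φ is true.
  s3 (successors {s1, s4, s5}): φ is true.
  s4 (successors {s0, s1, s3, s5, s6}): φ is true.
  s5 (successors {s0, s2, s3, s4, s5, s6}): φ is false.
  s6 (successors {s4, s5, s6}): φ is true.
For instance, at s1:
  At s1: Box not Box p requires not Box p at every successor {s0, s1, s3, s4}.
    At s0: not Box p is true.
    At s1: not Box p is true.
    At s3: not Box p is true.
    At s4: not Box p is true.
  So Box not Box p is true at s1.
Satisfying worlds: {s0, s1, s2, s3, s4, s6}

6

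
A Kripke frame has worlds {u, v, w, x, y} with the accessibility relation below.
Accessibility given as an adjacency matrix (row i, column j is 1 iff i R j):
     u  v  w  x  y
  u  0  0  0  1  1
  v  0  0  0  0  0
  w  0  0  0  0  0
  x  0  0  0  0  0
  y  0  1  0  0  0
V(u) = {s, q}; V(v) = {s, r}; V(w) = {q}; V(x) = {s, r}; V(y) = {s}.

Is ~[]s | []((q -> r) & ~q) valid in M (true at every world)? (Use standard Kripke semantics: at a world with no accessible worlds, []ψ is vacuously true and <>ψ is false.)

Let φ = ~[]s | []((q -> r) & ~q). Evaluate φ at each world:
  u (successors {x, y}): φ is true.
  v (successors ∅): φ is true.
  w (successors ∅): φ is true.
  x (successors ∅): φ is true.
  y (successors {v}): φ is true.
For instance, at u:
  At u: ~[]s is false, []((q -> r) & ~q) is true, so ~[]s | []((q -> r) & ~q) is true.
    At u: []s is true, so ~[]s is false.
      At u: []s requires s at every successor {x, y}.
        At x: s is true.
        At y: s is true.
      So []s is true at u.
    At u: []((q -> r) & ~q) requires (q -> r) & ~q at every successor {x, y}.
      At x: (q -> r) & ~q is true.
      At y: (q -> r) & ~q is true.
    So []((q -> r) & ~q) is true at u.

Yes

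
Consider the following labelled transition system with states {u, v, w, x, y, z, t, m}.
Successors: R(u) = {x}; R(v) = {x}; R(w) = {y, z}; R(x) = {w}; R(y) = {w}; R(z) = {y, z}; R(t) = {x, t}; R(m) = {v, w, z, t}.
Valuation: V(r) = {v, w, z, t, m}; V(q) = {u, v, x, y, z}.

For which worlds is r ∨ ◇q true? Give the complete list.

u, v, w, z, t, m

Recall that ◇ψ holds at a world iff ψ holds at some accessible world.
Let φ = r ∨ ◇q. Evaluate φ at each world:
  u (successors {x}): φ is true.
  v (successors {x}): φ is true.
  w (successors {y, z}): φ is true.
  x (successors {w}): φ is false.
  y (successors {w}): φ is false.
  z (successors {y, z}): φ is true.
  t (successors {x, t}): φ is true.
  m (successors {v, w, z, t}): φ is true.
For instance, at z:
  At z: r is true, ◇q is true, so r ∨ ◇q is true.
    At z: ◇q requires q at some successor in {y, z}.
      q holds at y, so ◇q is true at z.
Satisfying worlds: {u, v, w, z, t, m}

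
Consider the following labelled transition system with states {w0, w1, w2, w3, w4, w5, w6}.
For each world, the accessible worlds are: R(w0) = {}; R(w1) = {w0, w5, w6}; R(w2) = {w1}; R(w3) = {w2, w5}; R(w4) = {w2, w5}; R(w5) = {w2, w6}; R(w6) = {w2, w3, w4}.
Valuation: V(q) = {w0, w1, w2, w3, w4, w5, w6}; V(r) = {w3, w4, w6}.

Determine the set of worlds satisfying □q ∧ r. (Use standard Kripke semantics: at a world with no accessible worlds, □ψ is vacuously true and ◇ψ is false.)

Let φ = □q ∧ r. Evaluate φ at each world:
  w0 (successors ∅): φ is false.
  w1 (successors {w0, w5, w6}): φ is false.
  w2 (successors {w1}): φ is false.
  w3 (successors {w2, w5}): φ is true.
  w4 (successors {w2, w5}): φ is true.
  w5 (successors {w2, w6}): φ is false.
  w6 (successors {w2, w3, w4}): φ is true.
For instance, at w4:
  At w4: □q is true, r is true, so □q ∧ r is true.
    At w4: □q requires q at every successor {w2, w5}.
      At w2: q is true.
      At w5: q is true.
    So □q is true at w4.
Satisfying worlds: {w3, w4, w6}

w3, w4, w6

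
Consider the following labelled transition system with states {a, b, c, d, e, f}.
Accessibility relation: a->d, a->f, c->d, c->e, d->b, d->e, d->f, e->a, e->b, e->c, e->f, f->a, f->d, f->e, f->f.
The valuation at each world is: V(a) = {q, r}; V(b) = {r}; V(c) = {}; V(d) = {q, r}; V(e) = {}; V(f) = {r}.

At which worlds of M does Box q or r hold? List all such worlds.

a, b, d, f

Let φ = Box q or r. Evaluate φ at each world:
  a (successors {d, f}): φ is true.
  b (successors ∅): φ is true.
  c (successors {d, e}): φ is false.
  d (successors {b, e, f}): φ is true.
  e (successors {a, b, c, f}): φ is false.
  f (successors {a, d, e, f}): φ is true.
For instance, at f:
  At f: Box q is false, r is true, so Box q or r is true.
    At f: Box q requires q at every successor {a, d, e, f}.
      q fails at e, so Box q is false at f.
Satisfying worlds: {a, b, d, f}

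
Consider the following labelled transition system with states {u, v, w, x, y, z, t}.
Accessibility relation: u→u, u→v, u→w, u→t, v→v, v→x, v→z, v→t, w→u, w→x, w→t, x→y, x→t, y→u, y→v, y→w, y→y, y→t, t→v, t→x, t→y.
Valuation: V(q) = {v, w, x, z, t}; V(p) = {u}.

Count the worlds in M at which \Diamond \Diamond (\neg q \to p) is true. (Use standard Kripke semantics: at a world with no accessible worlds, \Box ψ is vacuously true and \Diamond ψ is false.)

Let φ = \Diamond \Diamond (\neg q \to p). Evaluate φ at each world:
  u (successors {u, v, w, t}): φ is true.
  v (successors {v, x, z, t}): φ is true.
  w (successors {u, x, t}): φ is true.
  x (successors {y, t}): φ is true.
  y (successors {u, v, w, y, t}): φ is true.
  z (successors ∅): φ is false.
  t (successors {v, x, y}): φ is true.
For instance, at x:
  At x: \Diamond \Diamond (\neg q \to p) requires \Diamond (\neg q \to p) at some successor in {y, t}.
    \Diamond (\neg q \to p) holds at y, so \Diamond \Diamond (\neg q \to p) is true at x.
      At y: \Diamond (\neg q \to p) requires \neg q \to p at some successor in {u, v, w, y, t}.
        \neg q \to p holds at u, so \Diamond (\neg q \to p) is true at y.
Satisfying worlds: {u, v, w, x, y, t}

6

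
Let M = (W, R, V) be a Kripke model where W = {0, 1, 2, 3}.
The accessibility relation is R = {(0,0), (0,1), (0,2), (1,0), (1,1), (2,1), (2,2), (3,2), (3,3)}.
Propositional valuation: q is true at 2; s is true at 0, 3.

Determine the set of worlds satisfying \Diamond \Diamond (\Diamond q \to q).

Let φ = \Diamond \Diamond (\Diamond q \to q). Evaluate φ at each world:
  0 (successors {0, 1, 2}): φ is true.
  1 (successors {0, 1}): φ is true.
  2 (successors {1, 2}): φ is true.
  3 (successors {2, 3}): φ is true.
For instance, at 0:
  At 0: \Diamond \Diamond (\Diamond q \to q) requires \Diamond (\Diamond q \to q) at some successor in {0, 1, 2}.
    \Diamond (\Diamond q \to q) holds at 0, so \Diamond \Diamond (\Diamond q \to q) is true at 0.
      At 0: \Diamond (\Diamond q \to q) requires \Diamond q \to q at some successor in {0, 1, 2}.
        \Diamond q \to q holds at 1, so \Diamond (\Diamond q \to q) is true at 0.
Satisfying worlds: {0, 1, 2, 3}

0, 1, 2, 3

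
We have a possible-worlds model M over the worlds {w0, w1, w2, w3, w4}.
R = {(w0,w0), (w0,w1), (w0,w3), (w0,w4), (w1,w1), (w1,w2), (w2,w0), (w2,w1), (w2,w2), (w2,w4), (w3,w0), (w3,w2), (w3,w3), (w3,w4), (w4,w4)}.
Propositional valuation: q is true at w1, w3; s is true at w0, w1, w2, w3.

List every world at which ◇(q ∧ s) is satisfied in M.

w0, w1, w2, w3

Let φ = ◇(q ∧ s). Evaluate φ at each world:
  w0 (successors {w0, w1, w3, w4}): φ is true.
  w1 (successors {w1, w2}): φ is true.
  w2 (successors {w0, w1, w2, w4}): φ is true.
  w3 (successors {w0, w2, w3, w4}): φ is true.
  w4 (successors {w4}): φ is false.
For instance, at w3:
  At w3: ◇(q ∧ s) requires q ∧ s at some successor in {w0, w2, w3, w4}.
    q ∧ s holds at w3, so ◇(q ∧ s) is true at w3.
Satisfying worlds: {w0, w1, w2, w3}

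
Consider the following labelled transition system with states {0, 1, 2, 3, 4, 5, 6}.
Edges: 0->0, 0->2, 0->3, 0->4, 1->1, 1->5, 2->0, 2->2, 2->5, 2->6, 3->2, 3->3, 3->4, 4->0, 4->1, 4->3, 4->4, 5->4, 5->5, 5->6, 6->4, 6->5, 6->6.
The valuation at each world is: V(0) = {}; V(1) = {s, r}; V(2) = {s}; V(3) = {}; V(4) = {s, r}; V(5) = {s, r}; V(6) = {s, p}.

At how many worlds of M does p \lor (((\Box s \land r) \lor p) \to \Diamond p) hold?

6

Let φ = p \lor (((\Box s \land r) \lor p) \to \Diamond p). Evaluate φ at each world:
  0 (successors {0, 2, 3, 4}): φ is true.
  1 (successors {1, 5}): φ is false.
  2 (successors {0, 2, 5, 6}): φ is true.
  3 (successors {2, 3, 4}): φ is true.
  4 (successors {0, 1, 3, 4}): φ is true.
  5 (successors {4, 5, 6}): φ is true.
  6 (successors {4, 5, 6}): φ is true.
For instance, at 3:
  At 3: p is false, ((\Box s \land r) \lor p) \to \Diamond p is true, so p \lor (((\Box s \land r) \lor p) \to \Diamond p) is true.
    At 3: (\Box s \land r) \lor p is false, \Diamond p is false, so ((\Box s \land r) \lor p) \to \Diamond p is true.
      At 3: \Box s \land r is false, p is false, so (\Box s \land r) \lor p is false.
      At 3: \Diamond p requires p at some successor in {2, 3, 4}.
        At 2: p is false.
        At 3: p is false.
        At 4: p is false.
      So \Diamond p is false at 3.
Satisfying worlds: {0, 2, 3, 4, 5, 6}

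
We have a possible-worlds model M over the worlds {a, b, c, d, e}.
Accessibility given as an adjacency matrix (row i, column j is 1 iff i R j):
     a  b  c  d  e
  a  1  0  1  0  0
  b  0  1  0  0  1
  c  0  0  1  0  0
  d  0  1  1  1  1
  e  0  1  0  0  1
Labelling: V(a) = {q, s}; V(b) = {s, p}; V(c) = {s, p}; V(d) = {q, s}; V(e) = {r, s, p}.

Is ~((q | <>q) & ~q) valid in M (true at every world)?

Yes

Let φ = ~((q | <>q) & ~q). Evaluate φ at each world:
  a (successors {a, c}): φ is true.
  b (successors {b, e}): φ is true.
  c (successors {c}): φ is true.
  d (successors {b, c, d, e}): φ is true.
  e (successors {b, e}): φ is true.
For instance, at e:
  At e: (q | <>q) & ~q is false, so ~((q | <>q) & ~q) is true.
    At e: q | <>q is false, ~q is true, so (q | <>q) & ~q is false.
      At e: q is false, <>q is false, so q | <>q is false.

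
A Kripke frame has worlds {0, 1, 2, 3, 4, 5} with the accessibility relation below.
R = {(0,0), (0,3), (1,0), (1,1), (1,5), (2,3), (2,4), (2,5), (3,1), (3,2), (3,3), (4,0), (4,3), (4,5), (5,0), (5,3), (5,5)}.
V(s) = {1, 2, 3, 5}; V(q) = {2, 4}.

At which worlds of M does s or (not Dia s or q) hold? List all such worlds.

1, 2, 3, 4, 5

Let φ = s or (not Dia s or q). Evaluate φ at each world:
  0 (successors {0, 3}): φ is false.
  1 (successors {0, 1, 5}): φ is true.
  2 (successors {3, 4, 5}): φ is true.
  3 (successors {1, 2, 3}): φ is true.
  4 (successors {0, 3, 5}): φ is true.
  5 (successors {0, 3, 5}): φ is true.
For instance, at 5:
  At 5: s is true, not Dia s or q is false, so s or (not Dia s or q) is true.
    At 5: not Dia s is false, q is false, so not Dia s or q is false.
      At 5: Dia s is true, so not Dia s is false.
Satisfying worlds: {1, 2, 3, 4, 5}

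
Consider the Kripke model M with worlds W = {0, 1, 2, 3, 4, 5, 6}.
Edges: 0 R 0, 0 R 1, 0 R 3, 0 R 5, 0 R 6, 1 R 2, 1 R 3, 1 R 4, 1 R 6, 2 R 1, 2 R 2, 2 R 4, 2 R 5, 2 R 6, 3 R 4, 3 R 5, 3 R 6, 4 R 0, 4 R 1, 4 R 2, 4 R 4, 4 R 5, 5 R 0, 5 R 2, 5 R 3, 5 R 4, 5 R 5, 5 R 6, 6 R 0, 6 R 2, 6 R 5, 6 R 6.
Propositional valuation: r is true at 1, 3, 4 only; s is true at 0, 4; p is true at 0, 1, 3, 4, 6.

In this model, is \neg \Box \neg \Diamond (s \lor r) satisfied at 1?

Recall that \Box ψ holds at a world iff ψ holds at every accessible world, and \Diamond ψ holds iff ψ holds at some accessible world.
At 1: \Box \neg \Diamond (s \lor r) is false, so \neg \Box \neg \Diamond (s \lor r) is true.
  At 1: \Box \neg \Diamond (s \lor r) requires \neg \Diamond (s \lor r) at every successor {2, 3, 4, 6}.
    \neg \Diamond (s \lor r) fails at 2, so \Box \neg \Diamond (s \lor r) is false at 1.
      At 2: \Diamond (s \lor r) is true, so \neg \Diamond (s \lor r) is false.

Yes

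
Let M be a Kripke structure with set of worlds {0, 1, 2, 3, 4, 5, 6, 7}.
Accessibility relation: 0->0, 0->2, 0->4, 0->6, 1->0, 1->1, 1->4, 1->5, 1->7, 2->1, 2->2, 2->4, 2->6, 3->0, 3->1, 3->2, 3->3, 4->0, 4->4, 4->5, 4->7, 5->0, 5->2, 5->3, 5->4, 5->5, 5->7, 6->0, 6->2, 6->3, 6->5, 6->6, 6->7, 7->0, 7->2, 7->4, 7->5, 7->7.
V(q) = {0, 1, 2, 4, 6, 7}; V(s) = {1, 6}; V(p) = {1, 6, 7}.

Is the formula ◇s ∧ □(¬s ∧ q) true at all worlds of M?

Let φ = ◇s ∧ □(¬s ∧ q). Evaluate φ at each world:
  0 (successors {0, 2, 4, 6}): φ is false.
  1 (successors {0, 1, 4, 5, 7}): φ is false.
  2 (successors {1, 2, 4, 6}): φ is false.
  3 (successors {0, 1, 2, 3}): φ is false.
  4 (successors {0, 4, 5, 7}): φ is false.
  5 (successors {0, 2, 3, 4, 5, 7}): φ is false.
  6 (successors {0, 2, 3, 5, 6, 7}): φ is false.
  7 (successors {0, 2, 4, 5, 7}): φ is false.
Detail at 0 (counterexample):
  At 0: ◇s is true, □(¬s ∧ q) is false, so ◇s ∧ □(¬s ∧ q) is false.
    At 0: ◇s requires s at some successor in {0, 2, 4, 6}.
      s holds at 6, so ◇s is true at 0.
    At 0: □(¬s ∧ q) requires ¬s ∧ q at every successor {0, 2, 4, 6}.
      ¬s ∧ q fails at 6, so □(¬s ∧ q) is false at 0.

No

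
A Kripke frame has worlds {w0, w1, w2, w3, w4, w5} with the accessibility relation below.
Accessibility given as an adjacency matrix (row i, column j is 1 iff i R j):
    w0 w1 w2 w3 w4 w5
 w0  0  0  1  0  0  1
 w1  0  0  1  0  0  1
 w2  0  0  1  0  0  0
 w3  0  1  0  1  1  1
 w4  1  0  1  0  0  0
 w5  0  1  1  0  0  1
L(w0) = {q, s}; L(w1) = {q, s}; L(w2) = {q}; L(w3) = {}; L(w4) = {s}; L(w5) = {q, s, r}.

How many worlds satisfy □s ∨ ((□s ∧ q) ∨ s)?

Let φ = □s ∨ ((□s ∧ q) ∨ s). Evaluate φ at each world:
  w0 (successors {w2, w5}): φ is true.
  w1 (successors {w2, w5}): φ is true.
  w2 (successors {w2}): φ is false.
  w3 (successors {w1, w3, w4, w5}): φ is false.
  w4 (successors {w0, w2}): φ is true.
  w5 (successors {w1, w2, w5}): φ is true.
For instance, at w5:
  At w5: □s is false, (□s ∧ q) ∨ s is true, so □s ∨ ((□s ∧ q) ∨ s) is true.
    At w5: □s requires s at every successor {w1, w2, w5}.
      s fails at w2, so □s is false at w5.
    At w5: □s ∧ q is false, s is true, so (□s ∧ q) ∨ s is true.
      At w5: □s is false, q is true, so □s ∧ q is false.
Satisfying worlds: {w0, w1, w4, w5}

4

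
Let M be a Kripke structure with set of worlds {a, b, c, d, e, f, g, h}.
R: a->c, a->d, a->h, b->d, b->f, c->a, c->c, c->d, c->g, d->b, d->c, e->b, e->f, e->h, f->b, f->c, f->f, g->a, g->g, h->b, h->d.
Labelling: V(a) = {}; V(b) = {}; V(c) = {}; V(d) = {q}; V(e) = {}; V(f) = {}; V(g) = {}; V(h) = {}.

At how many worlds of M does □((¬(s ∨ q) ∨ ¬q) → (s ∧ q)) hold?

0

Let φ = □((¬(s ∨ q) ∨ ¬q) → (s ∧ q)). Evaluate φ at each world:
  a (successors {c, d, h}): φ is false.
  b (successors {d, f}): φ is false.
  c (successors {a, c, d, g}): φ is false.
  d (successors {b, c}): φ is false.
  e (successors {b, f, h}): φ is false.
  f (successors {b, c, f}): φ is false.
  g (successors {a, g}): φ is false.
  h (successors {b, d}): φ is false.
For instance, at a:
  At a: □((¬(s ∨ q) ∨ ¬q) → (s ∧ q)) requires (¬(s ∨ q) ∨ ¬q) → (s ∧ q) at every successor {c, d, h}.
    (¬(s ∨ q) ∨ ¬q) → (s ∧ q) fails at c, so □((¬(s ∨ q) ∨ ¬q) → (s ∧ q)) is false at a.
Satisfying worlds: none.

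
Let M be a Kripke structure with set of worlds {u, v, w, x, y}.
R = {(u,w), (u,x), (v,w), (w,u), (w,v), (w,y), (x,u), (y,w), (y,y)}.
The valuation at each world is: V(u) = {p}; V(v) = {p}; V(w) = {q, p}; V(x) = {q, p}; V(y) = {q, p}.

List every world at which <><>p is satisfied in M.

u, v, w, x, y

Recall that <>ψ holds at a world iff ψ holds at some accessible world.
Let φ = <><>p. Evaluate φ at each world:
  u (successors {w, x}): φ is true.
  v (successors {w}): φ is true.
  w (successors {u, v, y}): φ is true.
  x (successors {u}): φ is true.
  y (successors {w, y}): φ is true.
For instance, at y:
  At y: <><>p requires <>p at some successor in {w, y}.
    <>p holds at w, so <><>p is true at y.
      At w: <>p requires p at some successor in {u, v, y}.
        p holds at u, so <>p is true at w.
Satisfying worlds: {u, v, w, x, y}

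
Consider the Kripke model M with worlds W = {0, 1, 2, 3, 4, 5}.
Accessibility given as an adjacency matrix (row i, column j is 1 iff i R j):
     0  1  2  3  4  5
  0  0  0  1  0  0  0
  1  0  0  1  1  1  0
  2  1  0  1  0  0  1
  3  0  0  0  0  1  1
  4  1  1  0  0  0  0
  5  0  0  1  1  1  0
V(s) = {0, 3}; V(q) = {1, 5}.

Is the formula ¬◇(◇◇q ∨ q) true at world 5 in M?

At 5: ◇(◇◇q ∨ q) is true, so ¬◇(◇◇q ∨ q) is false.
  At 5: ◇(◇◇q ∨ q) requires ◇◇q ∨ q at some successor in {2, 3, 4}.
    ◇◇q ∨ q holds at 2, so ◇(◇◇q ∨ q) is true at 5.
      At 2: ◇◇q is true, q is false, so ◇◇q ∨ q is true.

No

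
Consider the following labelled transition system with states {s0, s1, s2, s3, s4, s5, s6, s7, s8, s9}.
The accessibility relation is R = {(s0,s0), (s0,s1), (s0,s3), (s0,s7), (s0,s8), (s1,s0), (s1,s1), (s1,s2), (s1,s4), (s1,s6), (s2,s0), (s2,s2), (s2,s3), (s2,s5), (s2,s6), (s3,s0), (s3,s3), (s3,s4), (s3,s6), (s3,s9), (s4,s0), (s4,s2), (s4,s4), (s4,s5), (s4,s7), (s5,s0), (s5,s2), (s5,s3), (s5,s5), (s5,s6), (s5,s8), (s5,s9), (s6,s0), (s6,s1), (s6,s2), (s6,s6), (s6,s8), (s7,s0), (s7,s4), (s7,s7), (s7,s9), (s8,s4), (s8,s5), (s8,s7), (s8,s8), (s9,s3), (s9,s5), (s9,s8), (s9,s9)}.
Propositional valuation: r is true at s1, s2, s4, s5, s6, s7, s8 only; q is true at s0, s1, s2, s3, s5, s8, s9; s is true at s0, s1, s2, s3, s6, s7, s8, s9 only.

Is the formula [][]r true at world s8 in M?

No

At s8: [][]r requires []r at every successor {s4, s5, s7, s8}.
  []r fails at s4, so [][]r is false at s8.
    At s4: []r requires r at every successor {s0, s2, s4, s5, s7}.
      r fails at s0, so []r is false at s4.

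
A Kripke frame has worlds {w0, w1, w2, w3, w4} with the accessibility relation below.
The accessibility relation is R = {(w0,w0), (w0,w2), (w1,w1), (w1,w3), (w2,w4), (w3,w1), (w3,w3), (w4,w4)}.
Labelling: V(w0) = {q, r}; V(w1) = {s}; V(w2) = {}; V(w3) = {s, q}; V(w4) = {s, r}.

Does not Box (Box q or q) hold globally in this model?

Let φ = not Box (Box q or q). Evaluate φ at each world:
  w0 (successors {w0, w2}): φ is true.
  w1 (successors {w1, w3}): φ is true.
  w2 (successors {w4}): φ is true.
  w3 (successors {w1, w3}): φ is true.
  w4 (successors {w4}): φ is true.
For instance, at w3:
  At w3: Box (Box q or q) is false, so not Box (Box q or q) is true.
    At w3: Box (Box q or q) requires Box q or q at every successor {w1, w3}.
      Box q or q fails at w1, so Box (Box q or q) is false at w3.

Yes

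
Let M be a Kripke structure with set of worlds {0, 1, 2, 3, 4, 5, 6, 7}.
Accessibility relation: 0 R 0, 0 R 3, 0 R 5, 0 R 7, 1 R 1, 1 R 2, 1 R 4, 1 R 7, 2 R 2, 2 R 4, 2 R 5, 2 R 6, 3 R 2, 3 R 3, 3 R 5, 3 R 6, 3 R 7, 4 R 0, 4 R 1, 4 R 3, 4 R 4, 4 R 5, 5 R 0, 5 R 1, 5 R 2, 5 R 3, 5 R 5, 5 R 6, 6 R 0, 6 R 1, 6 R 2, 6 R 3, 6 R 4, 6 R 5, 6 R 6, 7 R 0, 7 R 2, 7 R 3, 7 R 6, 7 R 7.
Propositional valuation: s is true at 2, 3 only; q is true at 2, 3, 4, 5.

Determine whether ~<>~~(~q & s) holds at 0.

Recall that <>ψ holds at a world iff ψ holds at some accessible world.
At 0: <>~~(~q & s) is false, so ~<>~~(~q & s) is true.
  At 0: <>~~(~q & s) requires ~~(~q & s) at some successor in {0, 3, 5, 7}.
    At 0: ~~(~q & s) is false.
    At 3: ~~(~q & s) is false.
    At 5: ~~(~q & s) is false.
    At 7: ~~(~q & s) is false.
  So <>~~(~q & s) is false at 0.

Yes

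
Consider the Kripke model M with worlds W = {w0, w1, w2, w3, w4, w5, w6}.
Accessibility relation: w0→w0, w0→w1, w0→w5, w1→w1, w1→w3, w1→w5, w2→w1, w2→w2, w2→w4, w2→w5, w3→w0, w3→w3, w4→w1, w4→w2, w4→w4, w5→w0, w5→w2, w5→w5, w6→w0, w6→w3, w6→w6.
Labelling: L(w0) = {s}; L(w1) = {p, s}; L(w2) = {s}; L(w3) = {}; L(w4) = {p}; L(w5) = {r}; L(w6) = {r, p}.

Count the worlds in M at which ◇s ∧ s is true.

3

Recall that ◇ψ holds at a world iff ψ holds at some accessible world.
Let φ = ◇s ∧ s. Evaluate φ at each world:
  w0 (successors {w0, w1, w5}): φ is true.
  w1 (successors {w1, w3, w5}): φ is true.
  w2 (successors {w1, w2, w4, w5}): φ is true.
  w3 (successors {w0, w3}): φ is false.
  w4 (successors {w1, w2, w4}): φ is false.
  w5 (successors {w0, w2, w5}): φ is false.
  w6 (successors {w0, w3, w6}): φ is false.
For instance, at w5:
  At w5: ◇s is true, s is false, so ◇s ∧ s is false.
    At w5: ◇s requires s at some successor in {w0, w2, w5}.
      s holds at w0, so ◇s is true at w5.
Satisfying worlds: {w0, w1, w2}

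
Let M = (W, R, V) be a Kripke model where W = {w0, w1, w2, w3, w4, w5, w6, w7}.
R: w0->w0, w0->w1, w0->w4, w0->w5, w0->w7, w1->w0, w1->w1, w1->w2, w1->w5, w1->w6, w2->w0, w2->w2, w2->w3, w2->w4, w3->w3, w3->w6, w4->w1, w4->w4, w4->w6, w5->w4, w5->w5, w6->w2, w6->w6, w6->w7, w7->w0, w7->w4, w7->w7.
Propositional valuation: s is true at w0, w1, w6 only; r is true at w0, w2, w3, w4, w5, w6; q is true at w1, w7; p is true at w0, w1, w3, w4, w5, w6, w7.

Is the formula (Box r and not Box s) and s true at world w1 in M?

Recall that Box ψ holds at a world iff ψ holds at every accessible world, and Dia ψ holds iff ψ holds at some accessible world.
At w1: Box r and not Box s is false, s is true, so (Box r and not Box s) and s is false.
  At w1: Box r is false, not Box s is true, so Box r and not Box s is false.
    At w1: Box r requires r at every successor {w0, w1, w2, w5, w6}.
      r fails at w1, so Box r is false at w1.
    At w1: Box s is false, so not Box s is true.
      At w1: Box s requires s at every successor {w0, w1, w2, w5, w6}.
        s fails at w2, so Box s is false at w1.

No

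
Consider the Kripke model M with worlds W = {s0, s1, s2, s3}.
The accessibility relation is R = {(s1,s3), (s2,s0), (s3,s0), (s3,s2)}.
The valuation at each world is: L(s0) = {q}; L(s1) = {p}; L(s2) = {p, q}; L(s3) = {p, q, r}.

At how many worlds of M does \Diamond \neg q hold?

0

Recall that \Diamond ψ holds at a world iff ψ holds at some accessible world.
Let φ = \Diamond \neg q. Evaluate φ at each world:
  s0 (successors ∅): φ is false.
  s1 (successors {s3}): φ is false.
  s2 (successors {s0}): φ is false.
  s3 (successors {s0, s2}): φ is false.
For instance, at s1:
  At s1: \Diamond \neg q requires \neg q at some successor in {s3}.
    At s3: \neg q is false.
  So \Diamond \neg q is false at s1.
Satisfying worlds: none.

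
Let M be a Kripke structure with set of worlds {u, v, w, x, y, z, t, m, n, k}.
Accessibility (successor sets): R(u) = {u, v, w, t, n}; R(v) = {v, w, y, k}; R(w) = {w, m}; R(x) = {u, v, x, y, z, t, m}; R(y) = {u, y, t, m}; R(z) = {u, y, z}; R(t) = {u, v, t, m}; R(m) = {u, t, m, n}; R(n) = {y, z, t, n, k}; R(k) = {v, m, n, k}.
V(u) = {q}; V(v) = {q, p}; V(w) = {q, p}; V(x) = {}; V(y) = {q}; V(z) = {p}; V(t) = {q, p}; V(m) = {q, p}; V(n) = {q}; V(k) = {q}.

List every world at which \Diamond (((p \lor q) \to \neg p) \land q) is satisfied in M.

Let φ = \Diamond (((p \lor q) \to \neg p) \land q). Evaluate φ at each world:
  u (successors {u, v, w, t, n}): φ is true.
  v (successors {v, w, y, k}): φ is true.
  w (successors {w, m}): φ is false.
  x (successors {u, v, x, y, z, t, m}): φ is true.
  y (successors {u, y, t, m}): φ is true.
  z (successors {u, y, z}): φ is true.
  t (successors {u, v, t, m}): φ is true.
  m (successors {u, t, m, n}): φ is true.
  n (successors {y, z, t, n, k}): φ is true.
  k (successors {v, m, n, k}): φ is true.
For instance, at y:
  At y: \Diamond (((p \lor q) \to \neg p) \land q) requires ((p \lor q) \to \neg p) \land q at some successor in {u, y, t, m}.
    ((p \lor q) \to \neg p) \land q holds at u, so \Diamond (((p \lor q) \to \neg p) \land q) is true at y.
Satisfying worlds: {u, v, x, y, z, t, m, n, k}

u, v, x, y, z, t, m, n, k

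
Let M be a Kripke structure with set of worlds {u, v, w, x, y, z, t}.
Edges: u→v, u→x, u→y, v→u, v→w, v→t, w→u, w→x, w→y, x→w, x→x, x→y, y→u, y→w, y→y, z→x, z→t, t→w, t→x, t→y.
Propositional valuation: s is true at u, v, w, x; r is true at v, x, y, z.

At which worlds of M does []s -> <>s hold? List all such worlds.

u, v, w, x, y, z, t

Let φ = []s -> <>s. Evaluate φ at each world:
  u (successors {v, x, y}): φ is true.
  v (successors {u, w, t}): φ is true.
  w (successors {u, x, y}): φ is true.
  x (successors {w, x, y}): φ is true.
  y (successors {u, w, y}): φ is true.
  z (successors {x, t}): φ is true.
  t (successors {w, x, y}): φ is true.
For instance, at w:
  At w: []s is false, <>s is true, so []s -> <>s is true.
    At w: []s requires s at every successor {u, x, y}.
      s fails at y, so []s is false at w.
    At w: <>s requires s at some successor in {u, x, y}.
      s holds at u, so <>s is true at w.
Satisfying worlds: {u, v, w, x, y, z, t}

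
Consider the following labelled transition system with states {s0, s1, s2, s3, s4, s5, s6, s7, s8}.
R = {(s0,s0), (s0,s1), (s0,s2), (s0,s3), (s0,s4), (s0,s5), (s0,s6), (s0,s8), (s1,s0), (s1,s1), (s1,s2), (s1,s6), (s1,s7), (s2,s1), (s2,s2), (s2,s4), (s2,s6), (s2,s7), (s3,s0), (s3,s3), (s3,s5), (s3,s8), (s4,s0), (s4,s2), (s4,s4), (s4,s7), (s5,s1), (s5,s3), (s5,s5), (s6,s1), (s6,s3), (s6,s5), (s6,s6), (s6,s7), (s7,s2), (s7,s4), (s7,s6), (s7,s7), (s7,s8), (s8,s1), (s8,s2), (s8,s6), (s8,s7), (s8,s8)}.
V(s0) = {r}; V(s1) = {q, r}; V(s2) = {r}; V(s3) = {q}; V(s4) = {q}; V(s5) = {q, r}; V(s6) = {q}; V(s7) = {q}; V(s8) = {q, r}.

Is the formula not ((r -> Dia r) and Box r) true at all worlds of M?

Recall that Box ψ holds at a world iff ψ holds at every accessible world, and Dia ψ holds iff ψ holds at some accessible world.
Let φ = not ((r -> Dia r) and Box r). Evaluate φ at each world:
  s0 (successors {s0, s1, s2, s3, s4, s5, s6, s8}): φ is true.
  s1 (successors {s0, s1, s2, s6, s7}): φ is true.
  s2 (successors {s1, s2, s4, s6, s7}): φ is true.
  s3 (successors {s0, s3, s5, s8}): φ is true.
  s4 (successors {s0, s2, s4, s7}): φ is true.
  s5 (successors {s1, s3, s5}): φ is true.
  s6 (successors {s1, s3, s5, s6, s7}): φ is true.
  s7 (successors {s2, s4, s6, s7, s8}): φ is true.
  s8 (successors {s1, s2, s6, s7, s8}): φ is true.
For instance, at s0:
  At s0: (r -> Dia r) and Box r is false, so not ((r -> Dia r) and Box r) is true.
    At s0: r -> Dia r is true, Box r is false, so (r -> Dia r) and Box r is false.
      At s0: r is true, Dia r is true, so r -> Dia r is true.
      At s0: Box r requires r at every successor {s0, s1, s2, s3, s4, s5, s6, s8}.
        r fails at s3, so Box r is false at s0.

Yes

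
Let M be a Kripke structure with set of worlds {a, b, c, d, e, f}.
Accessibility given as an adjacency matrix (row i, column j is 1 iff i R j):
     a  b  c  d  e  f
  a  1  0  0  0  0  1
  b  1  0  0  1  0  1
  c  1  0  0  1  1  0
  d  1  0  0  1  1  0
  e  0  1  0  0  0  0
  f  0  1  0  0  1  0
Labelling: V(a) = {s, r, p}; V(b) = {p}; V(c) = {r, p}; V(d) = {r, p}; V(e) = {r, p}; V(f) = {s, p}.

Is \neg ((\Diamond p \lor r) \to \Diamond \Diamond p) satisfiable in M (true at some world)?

Let φ = \neg ((\Diamond p \lor r) \to \Diamond \Diamond p). Evaluate φ at each world:
  a (successors {a, f}): φ is false.
  b (successors {a, d, f}): φ is false.
  c (successors {a, d, e}): φ is false.
  d (successors {a, d, e}): φ is false.
  e (successors {b}): φ is false.
  f (successors {b, e}): φ is false.
For instance, at d:
  At d: (\Diamond p \lor r) \to \Diamond \Diamond p is true, so \neg ((\Diamond p \lor r) \to \Diamond \Diamond p) is false.
    At d: \Diamond p \lor r is true, \Diamond \Diamond p is true, so (\Diamond p \lor r) \to \Diamond \Diamond p is true.
      At d: \Diamond p is true, r is true, so \Diamond p \lor r is true.
      At d: \Diamond \Diamond p requires \Diamond p at some successor in {a, d, e}.
        \Diamond p holds at a, so \Diamond \Diamond p is true at d.

No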